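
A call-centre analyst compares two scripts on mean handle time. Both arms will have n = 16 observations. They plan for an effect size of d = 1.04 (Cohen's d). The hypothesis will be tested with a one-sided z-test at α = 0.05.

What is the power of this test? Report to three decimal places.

Noncentrality parameter: δ = d·√(n/2) = 1.04 × √(16/2) = 2.9416
One-sided α = 0.05 → critical value z_{0.05} = 1.645.
Power = P(Z > 1.645 − δ) = Φ(1.297) = 0.9026.

Power ≈ 0.903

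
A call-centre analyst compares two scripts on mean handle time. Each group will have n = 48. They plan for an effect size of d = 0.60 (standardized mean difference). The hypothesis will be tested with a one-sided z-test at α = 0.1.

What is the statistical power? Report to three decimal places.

Noncentrality parameter: δ = d·√(n/2) = 0.60 × √(48/2) = 2.9394
One-sided α = 0.1 → critical value z_{0.1} = 1.282.
Power = Φ(δ − 1.282) = Φ(1.658) = 0.9513.

Power ≈ 0.951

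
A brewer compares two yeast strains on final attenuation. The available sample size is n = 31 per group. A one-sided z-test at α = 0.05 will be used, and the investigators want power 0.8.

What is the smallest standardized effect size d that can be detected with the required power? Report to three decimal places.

Required noncentrality: δ = z_{0.05} + z_{0.20} = 1.645 + 0.842 = 2.486.
δ = d·√(n/2) ⇒ d = δ/√(n/2) = 2.486/√(31/2) = 0.6316.

d ≈ 0.632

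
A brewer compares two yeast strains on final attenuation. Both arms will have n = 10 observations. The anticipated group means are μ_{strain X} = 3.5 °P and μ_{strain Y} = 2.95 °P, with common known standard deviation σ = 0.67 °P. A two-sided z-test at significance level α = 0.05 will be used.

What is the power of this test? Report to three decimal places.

Power ≈ 0.451

Standardized effect: d = |μ_{strain X} − μ_{strain Y}| / σ = |3.5 − 2.95| / 0.67 = 0.8209
Noncentrality parameter: δ = d·√(n/2) = 0.8209 × √(10/2) = 1.8356
Critical value for a two-sided test at α = 0.05: z_{α/2} = 1.960.
Power = Φ(δ − 1.960) + Φ(−δ − 1.960) = Φ(-0.124) + Φ(-3.796) = 0.4505 + 0.0001 = 0.4506.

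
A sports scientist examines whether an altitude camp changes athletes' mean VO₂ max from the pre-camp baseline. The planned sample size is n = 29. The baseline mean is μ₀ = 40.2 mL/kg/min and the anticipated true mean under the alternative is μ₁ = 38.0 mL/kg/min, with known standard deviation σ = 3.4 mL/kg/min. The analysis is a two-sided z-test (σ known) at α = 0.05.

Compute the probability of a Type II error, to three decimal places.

β ≈ 0.064

Standardized effect: d = |μ₁ − μ₀| / σ = |38.0 − 40.2| / 3.4 = 0.6471
Noncentrality parameter: δ = d·√n = 0.6471 × √29 = 3.4845
Critical value for a two-sided test at α = 0.05: z_{α/2} = 1.960.
Power = Φ(δ − 1.960) + Φ(−δ − 1.960) = Φ(1.525) + Φ(-5.444) = 0.9363 + 0.0000 = 0.9363.
Type II error: β = 1 − power = 1 − 0.9363 = 0.0637.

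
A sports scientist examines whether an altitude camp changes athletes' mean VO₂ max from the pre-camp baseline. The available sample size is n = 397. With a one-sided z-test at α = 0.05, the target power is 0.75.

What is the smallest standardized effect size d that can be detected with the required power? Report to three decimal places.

d ≈ 0.116

Need Φ(δ − 1.645) = 0.75, so δ = 1.645 + 0.674 = 2.319.
δ = d·√n ⇒ d = δ/√n = 2.319/√397 = 0.1164.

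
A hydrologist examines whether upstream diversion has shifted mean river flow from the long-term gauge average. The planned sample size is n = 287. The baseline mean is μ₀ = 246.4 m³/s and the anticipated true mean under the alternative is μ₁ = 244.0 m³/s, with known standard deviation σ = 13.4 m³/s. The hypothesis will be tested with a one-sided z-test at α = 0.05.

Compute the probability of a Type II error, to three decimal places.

β ≈ 0.082

Standardized effect: d = |μ₁ − μ₀| / σ = |244.0 − 246.4| / 13.4 = 0.1791
Noncentrality parameter: λ = d·√n = 0.1791 × √287 = 3.0342
One-sided α = 0.05 → critical value z_{0.05} = 1.645.
Power = P(Z > 1.645 − λ) = Φ(1.389) = 0.9176.
Type II error: β = 1 − power = 1 − 0.9176 = 0.0824.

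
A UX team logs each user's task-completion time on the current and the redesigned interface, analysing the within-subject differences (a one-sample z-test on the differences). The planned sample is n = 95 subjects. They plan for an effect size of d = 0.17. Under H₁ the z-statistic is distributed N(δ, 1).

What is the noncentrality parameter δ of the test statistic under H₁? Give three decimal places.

δ ≈ 1.657

The noncentrality parameter scales effect size by the design's sample-size factor: δ = d·√n = 0.17 × √95 = 1.6570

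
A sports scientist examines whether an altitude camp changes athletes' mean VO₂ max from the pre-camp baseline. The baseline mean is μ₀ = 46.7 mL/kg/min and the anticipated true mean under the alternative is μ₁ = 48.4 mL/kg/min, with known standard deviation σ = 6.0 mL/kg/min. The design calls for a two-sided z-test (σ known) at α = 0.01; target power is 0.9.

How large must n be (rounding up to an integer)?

Standardized effect: d = |μ₁ − μ₀| / σ = |48.4 − 46.7| / 6.0 = 0.2833
Set Φ(δ − 2.576) = 0.9; then δ − 2.576 = Φ⁻¹(0.9) = 1.282, giving δ = 3.857.
(The Φ(−δ − z_{α/2}) term is vanishingly small for δ > 0 and is dropped in the standard sample-size formula.)
δ = d·√n ⇒ n = (δ/d)² = (3.857 / 0.2833)² = 185.35.
Rounding up, n = 186.

n = 186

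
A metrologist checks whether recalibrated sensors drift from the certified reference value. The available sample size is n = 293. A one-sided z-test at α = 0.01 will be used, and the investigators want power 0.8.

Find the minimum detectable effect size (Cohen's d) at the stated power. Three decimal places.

Required noncentrality: δ = z_{0.01} + z_{0.20} = 2.326 + 0.842 = 3.168.
δ = d·√n ⇒ d = δ/√n = 3.168/√293 = 0.1851.

d ≈ 0.185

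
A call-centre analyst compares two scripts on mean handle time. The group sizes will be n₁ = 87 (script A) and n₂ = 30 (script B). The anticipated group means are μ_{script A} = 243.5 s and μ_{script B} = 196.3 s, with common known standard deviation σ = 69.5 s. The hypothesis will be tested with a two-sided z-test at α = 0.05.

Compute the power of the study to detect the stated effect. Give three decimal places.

Standardized effect: d = |μ_{script A} − μ_{script B}| / σ = |243.5 − 196.3| / 69.5 = 0.6791
Noncentrality parameter: δ = d / √(1/n₁ + 1/n₂) = 0.6791 / √(1/87 + 1/30) = 3.2076
Critical value for a two-sided test at α = 0.05: z_{α/2} = 1.960.
Power = Φ(δ − 1.960) + Φ(−δ − 1.960) = Φ(1.248) + Φ(-5.168) = 0.8939 + 0.0000 = 0.8939.

Power ≈ 0.894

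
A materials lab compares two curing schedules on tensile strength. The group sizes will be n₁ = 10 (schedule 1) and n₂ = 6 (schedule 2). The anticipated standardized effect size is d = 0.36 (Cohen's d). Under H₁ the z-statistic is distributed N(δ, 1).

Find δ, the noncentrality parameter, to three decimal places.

δ = d / √(1/n₁ + 1/n₂) = 0.36 / √(1/10 + 1/6) = 0.6971

δ ≈ 0.697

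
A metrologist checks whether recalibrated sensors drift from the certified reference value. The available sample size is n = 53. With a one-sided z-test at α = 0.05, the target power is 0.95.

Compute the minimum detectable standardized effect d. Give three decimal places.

d ≈ 0.452

Need Φ(δ − 1.645) = 0.95, so δ = 1.645 + 1.645 = 3.290.
δ = d·√n ⇒ d = δ/√n = 3.290/√53 = 0.4519.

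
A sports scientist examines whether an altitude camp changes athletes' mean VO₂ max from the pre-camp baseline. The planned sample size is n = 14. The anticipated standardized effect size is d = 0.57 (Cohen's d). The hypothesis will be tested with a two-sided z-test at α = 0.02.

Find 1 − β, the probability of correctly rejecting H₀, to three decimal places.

Power ≈ 0.423

Noncentrality parameter: δ = d·√n = 0.57 × √14 = 2.1327
Two-sided α = 0.02 → critical value z_{0.01} = 2.326.
Power = Φ(δ − 2.326) + Φ(−δ − 2.326) = Φ(-0.194) + Φ(-4.459) = 0.4232 + 0.0000 = 0.4232.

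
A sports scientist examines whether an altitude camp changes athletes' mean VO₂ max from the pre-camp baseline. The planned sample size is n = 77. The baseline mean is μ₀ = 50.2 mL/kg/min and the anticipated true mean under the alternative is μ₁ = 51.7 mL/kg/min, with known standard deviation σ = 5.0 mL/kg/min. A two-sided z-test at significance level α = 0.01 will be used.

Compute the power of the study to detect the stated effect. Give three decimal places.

Standardized effect: d = |μ₁ − μ₀| / σ = |51.7 − 50.2| / 5.0 = 0.3000
Noncentrality parameter: λ = d·√n = 0.3000 × √77 = 2.6325
Two-sided α = 0.01 → critical value z_{0.005} = 2.576.
Power = Φ(λ − 2.576) + Φ(−λ − 2.576) = Φ(0.057) + Φ(-5.208) = 0.5226 + 0.0000 = 0.5226.

Power ≈ 0.523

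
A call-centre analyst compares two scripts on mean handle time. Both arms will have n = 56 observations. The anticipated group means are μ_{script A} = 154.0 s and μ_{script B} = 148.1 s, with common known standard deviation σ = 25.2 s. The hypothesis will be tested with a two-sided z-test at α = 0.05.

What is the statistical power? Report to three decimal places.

Standardized effect: d = |μ_{script A} − μ_{script B}| / σ = |154.0 − 148.1| / 25.2 = 0.2341
Noncentrality parameter: δ = d·√(n/2) = 0.2341 × √(56/2) = 1.2389
Critical value for a two-sided test at α = 0.05: z_{α/2} = 1.960.
Power = Φ(δ − 1.960) + Φ(−δ − 1.960) = Φ(-0.721) + Φ(-3.199) = 0.2354 + 0.0007 = 0.2361.

Power ≈ 0.236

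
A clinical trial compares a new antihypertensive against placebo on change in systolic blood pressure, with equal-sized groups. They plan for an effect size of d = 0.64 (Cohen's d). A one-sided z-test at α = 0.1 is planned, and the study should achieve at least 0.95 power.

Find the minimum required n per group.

Set Φ(δ − 1.282) = 0.95; then δ − 1.282 = Φ⁻¹(0.95) = 1.645, giving δ = 2.926.
δ = d·√(n/2) ⇒ n = 2(δ/d)² = 2 × (2.926 / 0.64)² = 41.82.
Round up to the next whole unit.

n = 42 per group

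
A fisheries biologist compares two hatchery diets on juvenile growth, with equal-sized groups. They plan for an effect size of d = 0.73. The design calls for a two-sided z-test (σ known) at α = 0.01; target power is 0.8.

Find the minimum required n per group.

n = 44 per group

For power 0.8 need Φ(δ − z_{0.005}) = 0.8, so δ = z_{0.005} + z_{0.20} = 2.576 + 0.842 = 3.417.
(For δ > 0 the lower-tail rejection region contributes negligibly to power, so the one-term inversion is standard.)
δ = d·√(n/2) ⇒ n = 2(δ/d)² = 2 × (3.417 / 0.73)² = 43.83.
Round up to the next whole unit.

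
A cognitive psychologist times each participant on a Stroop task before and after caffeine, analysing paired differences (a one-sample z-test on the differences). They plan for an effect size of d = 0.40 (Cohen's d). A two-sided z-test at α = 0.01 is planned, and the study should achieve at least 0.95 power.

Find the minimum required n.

n = 112

Set Φ(δ − 2.576) = 0.95; then δ − 2.576 = Φ⁻¹(0.95) = 1.645, giving δ = 4.221.
(For δ > 0 the lower-tail rejection region contributes negligibly to power, so the one-term inversion is standard.)
δ = d·√n ⇒ n = (δ/d)² = (4.221 / 0.40)² = 111.34.
Round up to the next whole unit.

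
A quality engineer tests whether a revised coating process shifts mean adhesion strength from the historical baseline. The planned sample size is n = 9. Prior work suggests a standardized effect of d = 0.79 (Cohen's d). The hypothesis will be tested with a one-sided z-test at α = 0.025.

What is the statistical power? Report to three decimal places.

Noncentrality parameter: δ = d·√n = 0.79 × √9 = 2.3700
One-sided α = 0.025 → critical value z_{0.025} = 1.960.
Power = P(Z > 1.960 − δ) = Φ(0.410) = 0.6591.

Power ≈ 0.659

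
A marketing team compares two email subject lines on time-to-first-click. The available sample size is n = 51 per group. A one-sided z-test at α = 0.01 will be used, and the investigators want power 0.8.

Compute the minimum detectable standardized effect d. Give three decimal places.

Required noncentrality: δ = z_{0.01} + z_{0.20} = 2.326 + 0.842 = 3.168.
δ = d·√(n/2) ⇒ d = δ/√(n/2) = 3.168/√(51/2) = 0.6274.

d ≈ 0.627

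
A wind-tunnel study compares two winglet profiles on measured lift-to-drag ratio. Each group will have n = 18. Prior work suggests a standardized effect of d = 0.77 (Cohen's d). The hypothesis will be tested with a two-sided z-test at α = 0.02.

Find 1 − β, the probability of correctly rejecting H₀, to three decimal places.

Noncentrality parameter: δ = d·√(n/2) = 0.77 × √(18/2) = 2.3100
Critical value for a two-sided test at α = 0.02: z_{α/2} = 2.326.
Power = Φ(δ − 2.326) + Φ(−δ − 2.326) = Φ(-0.016) + Φ(-4.636) = 0.4935 + 0.0000 = 0.4935.

Power ≈ 0.493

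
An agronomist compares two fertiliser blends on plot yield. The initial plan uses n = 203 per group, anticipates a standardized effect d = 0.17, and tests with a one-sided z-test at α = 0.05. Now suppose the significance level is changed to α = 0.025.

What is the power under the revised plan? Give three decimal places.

δ = d·√(n/2) = 0.17 × √(203/2) = 1.7127 (unchanged). New critical value: z_{0.025} = 1.960.
Revised power = Φ(δ − 1.960) = Φ(-0.247) = 0.4024.

Power ≈ 0.402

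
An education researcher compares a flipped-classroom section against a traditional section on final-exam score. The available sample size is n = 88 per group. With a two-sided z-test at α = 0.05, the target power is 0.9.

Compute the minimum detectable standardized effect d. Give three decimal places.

d ≈ 0.489

Need Φ(δ − 1.960) = 0.9, so δ = 1.960 + 1.282 = 3.242.
(Lower-tail contribution to power is negligible for δ > 0.)
δ = d·√(n/2) ⇒ d = δ/√(n/2) = 3.242/√(88/2) = 0.4887.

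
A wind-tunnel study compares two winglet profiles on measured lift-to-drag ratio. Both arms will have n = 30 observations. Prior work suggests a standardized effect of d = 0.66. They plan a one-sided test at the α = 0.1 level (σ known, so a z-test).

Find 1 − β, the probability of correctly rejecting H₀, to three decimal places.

Power ≈ 0.899

Noncentrality parameter: δ = d·√(n/2) = 0.66 × √(30/2) = 2.5562
One-sided α = 0.1 → critical value z_{0.1} = 1.282.
Power = P(Z > 1.282 − δ) = Φ(1.275) = 0.8988.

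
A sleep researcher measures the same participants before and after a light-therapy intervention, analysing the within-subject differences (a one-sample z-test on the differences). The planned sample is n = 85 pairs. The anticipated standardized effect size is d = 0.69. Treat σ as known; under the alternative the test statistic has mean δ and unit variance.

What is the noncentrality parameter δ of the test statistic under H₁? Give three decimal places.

δ ≈ 6.361

The noncentrality parameter scales effect size by the design's sample-size factor: δ = d·√n = 0.69 × √85 = 6.3615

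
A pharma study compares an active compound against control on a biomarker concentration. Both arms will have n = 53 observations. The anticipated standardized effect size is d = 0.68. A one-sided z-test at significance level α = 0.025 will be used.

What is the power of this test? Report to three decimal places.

Noncentrality parameter: δ = d·√(n/2) = 0.68 × √(53/2) = 3.5005
One-sided α = 0.025 → critical value z_{0.025} = 1.960.
Power = P(Z > 1.960 − δ) = Φ(1.541) = 0.9383.

Power ≈ 0.938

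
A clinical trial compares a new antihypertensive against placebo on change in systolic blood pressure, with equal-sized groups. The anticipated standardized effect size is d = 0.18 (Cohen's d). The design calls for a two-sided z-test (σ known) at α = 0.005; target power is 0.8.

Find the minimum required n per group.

n = 822 per group

Set Φ(δ − 2.807) = 0.8; then δ − 2.807 = Φ⁻¹(0.8) = 0.842, giving δ = 3.649.
(Ignoring the negligible lower-tail rejection probability gives the usual closed-form inversion.)
δ = d·√(n/2) ⇒ n = 2(δ/d)² = 2 × (3.649 / 0.18)² = 821.77.
Round up to the next whole unit.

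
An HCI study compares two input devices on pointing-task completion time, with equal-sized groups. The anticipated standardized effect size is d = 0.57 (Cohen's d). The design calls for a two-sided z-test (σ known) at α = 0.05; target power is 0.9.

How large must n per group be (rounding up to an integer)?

Set Φ(δ − 1.960) = 0.9; then δ − 1.960 = Φ⁻¹(0.9) = 1.282, giving δ = 3.242.
(Ignoring the negligible lower-tail rejection probability gives the usual closed-form inversion.)
δ = d·√(n/2) ⇒ n = 2(δ/d)² = 2 × (3.242 / 0.57)² = 64.68.
Rounding up, n = 65 per group.

n = 65 per group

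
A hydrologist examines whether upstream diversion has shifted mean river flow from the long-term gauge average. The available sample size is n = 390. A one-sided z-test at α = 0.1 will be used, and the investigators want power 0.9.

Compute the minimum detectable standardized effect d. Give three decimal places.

d ≈ 0.130

Need Φ(δ − 1.282) = 0.9, so δ = 1.282 + 1.282 = 2.563.
δ = d·√n ⇒ d = δ/√n = 2.563/√390 = 0.1298.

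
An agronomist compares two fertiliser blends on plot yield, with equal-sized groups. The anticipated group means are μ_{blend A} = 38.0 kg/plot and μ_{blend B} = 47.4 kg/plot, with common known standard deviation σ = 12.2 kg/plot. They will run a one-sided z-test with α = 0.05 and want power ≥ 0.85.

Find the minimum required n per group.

n = 25 per group

Standardized effect: d = |μ_{blend A} − μ_{blend B}| / σ = |38.0 − 47.4| / 12.2 = 0.7705
For power 0.85 need Φ(δ − z_{0.05}) = 0.85, so δ = z_{0.05} + z_{0.15} = 1.645 + 1.036 = 2.681.
δ = d·√(n/2) ⇒ n = 2(δ/d)² = 2 × (2.681 / 0.7705)² = 24.22.
Round up to the next whole unit.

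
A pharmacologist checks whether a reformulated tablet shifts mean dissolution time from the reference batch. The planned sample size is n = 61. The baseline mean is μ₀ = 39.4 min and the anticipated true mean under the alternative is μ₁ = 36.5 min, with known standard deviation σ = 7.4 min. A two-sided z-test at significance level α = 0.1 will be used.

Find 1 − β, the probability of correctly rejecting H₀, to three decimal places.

Standardized effect: d = |μ₁ − μ₀| / σ = |36.5 − 39.4| / 7.4 = 0.3919
Noncentrality parameter: δ = d·√n = 0.3919 × √61 = 3.0608
Two-sided α = 0.1 → critical value z_{0.05} = 1.645.
Power = Φ(δ − 1.645) + Φ(−δ − 1.645) = Φ(1.416) + Φ(-4.706) = 0.9216 + 0.0000 = 0.9216.

Power ≈ 0.922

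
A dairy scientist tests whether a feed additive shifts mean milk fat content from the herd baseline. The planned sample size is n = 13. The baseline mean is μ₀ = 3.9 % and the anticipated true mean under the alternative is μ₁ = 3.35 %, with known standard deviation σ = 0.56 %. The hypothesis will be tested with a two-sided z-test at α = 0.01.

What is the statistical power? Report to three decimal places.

Power ≈ 0.833

Standardized effect: d = |μ₁ − μ₀| / σ = |3.35 − 3.9| / 0.56 = 0.9821
Noncentrality parameter: δ = d·√n = 0.9821 × √13 = 3.5412
Critical value for a two-sided test at α = 0.01: z_{α/2} = 2.576.
Power = Φ(δ − 2.576) + Φ(−δ − 2.576) = Φ(0.965) + Φ(-6.117) = 0.8328 + 0.0000 = 0.8328.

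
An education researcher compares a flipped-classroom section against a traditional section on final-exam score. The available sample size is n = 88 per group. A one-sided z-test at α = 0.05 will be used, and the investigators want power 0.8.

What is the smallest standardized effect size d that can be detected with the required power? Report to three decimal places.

Need Φ(δ − 1.645) = 0.8, so δ = 1.645 + 0.842 = 2.486.
δ = d·√(n/2) ⇒ d = δ/√(n/2) = 2.486/√(88/2) = 0.3749.

d ≈ 0.375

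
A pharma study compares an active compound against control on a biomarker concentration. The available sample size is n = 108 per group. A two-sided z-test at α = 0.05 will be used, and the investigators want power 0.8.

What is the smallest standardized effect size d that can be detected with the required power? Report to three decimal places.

Required noncentrality: δ = z_{0.025} + z_{0.20} = 1.960 + 0.842 = 2.802.
(Lower-tail contribution to power is negligible for δ > 0.)
δ = d·√(n/2) ⇒ d = δ/√(n/2) = 2.802/√(108/2) = 0.3812.

d ≈ 0.381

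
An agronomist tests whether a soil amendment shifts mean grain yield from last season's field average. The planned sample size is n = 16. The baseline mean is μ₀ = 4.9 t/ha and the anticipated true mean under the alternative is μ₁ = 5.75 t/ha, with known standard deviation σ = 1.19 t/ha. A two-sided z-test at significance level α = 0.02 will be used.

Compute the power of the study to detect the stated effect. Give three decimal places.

Power ≈ 0.702

Standardized effect: d = |μ₁ − μ₀| / σ = |5.75 − 4.9| / 1.19 = 0.7143
Noncentrality parameter: δ = d·√n = 0.7143 × √16 = 2.8571
Two-sided α = 0.02 → critical value z_{0.01} = 2.326.
Power = Φ(δ − 2.326) + Φ(−δ − 2.326) = Φ(0.531) + Φ(-5.183) = 0.7022 + 0.0000 = 0.7022.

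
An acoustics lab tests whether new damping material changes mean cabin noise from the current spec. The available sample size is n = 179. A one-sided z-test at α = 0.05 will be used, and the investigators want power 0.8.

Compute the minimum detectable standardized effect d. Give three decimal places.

d ≈ 0.186

Required noncentrality: δ = z_{0.05} + z_{0.20} = 1.645 + 0.842 = 2.486.
δ = d·√n ⇒ d = δ/√n = 2.486/√179 = 0.1858.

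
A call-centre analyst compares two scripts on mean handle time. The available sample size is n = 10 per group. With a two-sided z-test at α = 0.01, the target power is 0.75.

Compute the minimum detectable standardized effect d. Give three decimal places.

d ≈ 1.454

Required noncentrality: δ = z_{0.005} + z_{0.25} = 2.576 + 0.674 = 3.250.
(Lower-tail contribution to power is negligible for δ > 0.)
δ = d·√(n/2) ⇒ d = δ/√(n/2) = 3.250/√(10/2) = 1.4536.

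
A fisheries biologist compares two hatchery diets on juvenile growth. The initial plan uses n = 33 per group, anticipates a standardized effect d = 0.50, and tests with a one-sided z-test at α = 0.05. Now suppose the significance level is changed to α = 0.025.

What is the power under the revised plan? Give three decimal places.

δ = d·√(n/2) = 0.50 × √(33/2) = 2.0310 (unchanged). New critical value: z_{0.025} = 1.960.
Revised power = P(Z > 1.960 − δ) = Φ(0.071) = 0.5283.

Power ≈ 0.528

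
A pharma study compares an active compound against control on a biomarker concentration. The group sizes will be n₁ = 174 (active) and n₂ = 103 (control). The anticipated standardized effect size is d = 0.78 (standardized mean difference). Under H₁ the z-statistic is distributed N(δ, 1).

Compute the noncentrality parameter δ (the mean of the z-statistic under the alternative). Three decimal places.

δ ≈ 6.274

δ = d / √(1/n₁ + 1/n₂) = 0.78 / √(1/174 + 1/103) = 6.2740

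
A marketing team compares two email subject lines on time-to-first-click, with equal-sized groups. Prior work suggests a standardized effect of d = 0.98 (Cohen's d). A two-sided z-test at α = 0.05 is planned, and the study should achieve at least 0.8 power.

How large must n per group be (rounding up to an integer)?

Set Φ(δ − 1.960) = 0.8; then δ − 1.960 = Φ⁻¹(0.8) = 0.842, giving δ = 2.802.
(The Φ(−δ − z_{α/2}) term is vanishingly small for δ > 0 and is dropped in the standard sample-size formula.)
δ = d·√(n/2) ⇒ n = 2(δ/d)² = 2 × (2.802 / 0.98)² = 16.35.
Rounding up, n = 17 per group.

n = 17 per group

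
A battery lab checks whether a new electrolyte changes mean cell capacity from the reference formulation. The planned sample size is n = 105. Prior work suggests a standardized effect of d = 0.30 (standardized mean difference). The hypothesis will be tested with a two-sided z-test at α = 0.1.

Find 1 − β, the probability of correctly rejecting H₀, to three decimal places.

Power ≈ 0.924

Noncentrality parameter: δ = d·√n = 0.30 × √105 = 3.0741
Critical value for a two-sided test at α = 0.1: z_{α/2} = 1.645.
Power = Φ(δ − 1.645) + Φ(−δ − 1.645) = Φ(1.429) + Φ(-4.719) = 0.9235 + 0.0000 = 0.9235.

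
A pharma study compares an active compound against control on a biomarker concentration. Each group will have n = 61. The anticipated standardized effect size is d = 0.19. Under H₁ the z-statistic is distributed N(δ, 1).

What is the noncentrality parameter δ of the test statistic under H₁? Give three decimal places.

δ = d·√(n/2) = 0.19 × √(61/2) = 1.0493

δ ≈ 1.049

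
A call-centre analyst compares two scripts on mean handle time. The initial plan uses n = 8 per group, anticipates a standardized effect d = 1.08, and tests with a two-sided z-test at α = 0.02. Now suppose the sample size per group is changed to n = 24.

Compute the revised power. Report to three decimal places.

With n = 24 per group: δ = d·√(n/2) = 1.08 × √(24/2) = 3.7412. Critical value z_{0.01} = 2.326.
Revised power = Φ(δ − 2.326) + Φ(−δ − 2.326) = Φ(1.415) + Φ(-6.068) = 0.9214 + 0.0000 = 0.9214.

Power ≈ 0.921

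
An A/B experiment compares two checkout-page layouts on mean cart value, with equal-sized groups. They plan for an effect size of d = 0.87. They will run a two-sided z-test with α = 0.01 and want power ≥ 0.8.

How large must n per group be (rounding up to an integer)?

For power 0.8 need Φ(δ − z_{0.005}) = 0.8, so δ = z_{0.005} + z_{0.20} = 2.576 + 0.842 = 3.417.
(Ignoring the negligible lower-tail rejection probability gives the usual closed-form inversion.)
δ = d·√(n/2) ⇒ n = 2(δ/d)² = 2 × (3.417 / 0.87)² = 30.86.
Round up to the next whole unit.

n = 31 per group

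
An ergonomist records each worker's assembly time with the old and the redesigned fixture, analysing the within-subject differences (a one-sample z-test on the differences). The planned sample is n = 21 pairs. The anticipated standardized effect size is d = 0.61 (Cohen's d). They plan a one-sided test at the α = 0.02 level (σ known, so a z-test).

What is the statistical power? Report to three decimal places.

Noncentrality parameter: δ = d·√n = 0.61 × √21 = 2.7954
Critical value for a one-sided test at α = 0.02: z_α = 2.054.
Power = P(Z > 2.054 − δ) = Φ(0.742) = 0.7708.

Power ≈ 0.771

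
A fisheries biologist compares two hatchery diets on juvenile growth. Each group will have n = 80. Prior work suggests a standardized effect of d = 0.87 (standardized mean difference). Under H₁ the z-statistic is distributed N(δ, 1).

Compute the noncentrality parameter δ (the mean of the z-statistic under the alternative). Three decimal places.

δ = d·√(n/2) = 0.87 × √(80/2) = 5.5024

δ ≈ 5.502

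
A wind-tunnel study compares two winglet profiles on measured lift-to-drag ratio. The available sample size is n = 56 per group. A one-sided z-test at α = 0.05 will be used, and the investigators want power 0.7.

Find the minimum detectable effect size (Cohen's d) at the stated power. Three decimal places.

Need Φ(δ − 1.645) = 0.7, so δ = 1.645 + 0.524 = 2.169.
δ = d·√(n/2) ⇒ d = δ/√(n/2) = 2.169/√(56/2) = 0.4100.

d ≈ 0.410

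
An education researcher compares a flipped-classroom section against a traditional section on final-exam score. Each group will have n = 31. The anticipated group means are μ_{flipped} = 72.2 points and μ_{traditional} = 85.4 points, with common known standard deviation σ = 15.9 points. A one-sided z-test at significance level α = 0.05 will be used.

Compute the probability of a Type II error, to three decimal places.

Standardized effect: d = |μ_{flipped} − μ_{traditional}| / σ = |72.2 − 85.4| / 15.9 = 0.8302
Noncentrality parameter: δ = d·√(n/2) = 0.8302 × √(31/2) = 3.2685
One-sided α = 0.05 → critical value z_{0.05} = 1.645.
Power = Φ(δ − 1.645) = Φ(1.624) = 0.9478.
Type II error: β = 1 − power = 1 − 0.9478 = 0.0522.

β ≈ 0.052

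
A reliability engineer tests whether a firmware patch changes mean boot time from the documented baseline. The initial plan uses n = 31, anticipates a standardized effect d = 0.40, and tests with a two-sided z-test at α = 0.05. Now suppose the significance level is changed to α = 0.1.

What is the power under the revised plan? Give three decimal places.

Power ≈ 0.720

δ = d·√n = 0.40 × √31 = 2.2271 (unchanged). New critical value: z_{0.05} = 1.645.
Revised power = Φ(δ − 1.645) + Φ(−δ − 1.645) = Φ(0.582) + Φ(-3.872) = 0.7198 + 0.0001 = 0.7199.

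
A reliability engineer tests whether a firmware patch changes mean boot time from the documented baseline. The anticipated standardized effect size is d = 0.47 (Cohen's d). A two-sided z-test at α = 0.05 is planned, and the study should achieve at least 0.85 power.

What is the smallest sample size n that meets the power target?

Set Φ(δ − 1.960) = 0.85; then δ − 1.960 = Φ⁻¹(0.85) = 1.036, giving δ = 2.996.
(Ignoring the negligible lower-tail rejection probability gives the usual closed-form inversion.)
δ = d·√n ⇒ n = (δ/d)² = (2.996 / 0.47)² = 40.64.
Round up to the next whole unit.

n = 41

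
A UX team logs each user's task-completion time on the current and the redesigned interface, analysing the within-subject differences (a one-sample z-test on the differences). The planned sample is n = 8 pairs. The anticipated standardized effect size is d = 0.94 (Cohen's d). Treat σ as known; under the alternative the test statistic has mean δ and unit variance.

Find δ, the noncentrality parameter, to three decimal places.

δ = d·√n = 0.94 × √8 = 2.6587

δ ≈ 2.659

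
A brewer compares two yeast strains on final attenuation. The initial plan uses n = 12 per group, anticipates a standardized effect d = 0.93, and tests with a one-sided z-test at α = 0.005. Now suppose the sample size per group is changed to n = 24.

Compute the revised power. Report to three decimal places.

With n = 24 per group: δ = d·√(n/2) = 0.93 × √(24/2) = 3.2216. Critical value z_{0.005} = 2.576.
Revised power = P(Z > 2.576 − δ) = Φ(0.646) = 0.7408.

Power ≈ 0.741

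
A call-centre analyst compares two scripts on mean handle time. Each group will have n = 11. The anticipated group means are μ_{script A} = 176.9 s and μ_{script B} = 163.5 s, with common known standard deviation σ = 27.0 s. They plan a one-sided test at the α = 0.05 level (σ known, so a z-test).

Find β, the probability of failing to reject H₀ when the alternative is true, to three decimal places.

β ≈ 0.685

Standardized effect: d = |μ_{script A} − μ_{script B}| / σ = |176.9 − 163.5| / 27.0 = 0.4963
Noncentrality parameter: δ = d·√(n/2) = 0.4963 × √(11/2) = 1.1639
One-sided α = 0.05 → critical value z_{0.05} = 1.645.
Power = P(Z > 1.645 − δ) = Φ(-0.481) = 0.3153.
Type II error: β = 1 − power = 1 − 0.3153 = 0.6847.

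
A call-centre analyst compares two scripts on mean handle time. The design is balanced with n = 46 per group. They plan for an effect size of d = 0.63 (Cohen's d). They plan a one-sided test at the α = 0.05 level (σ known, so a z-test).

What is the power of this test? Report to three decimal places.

Power ≈ 0.916

Noncentrality parameter: δ = d·√(n/2) = 0.63 × √(46/2) = 3.0214
Critical value for a one-sided test at α = 0.05: z_α = 1.645.
Power = P(Z > 1.645 − δ) = Φ(1.377) = 0.9157.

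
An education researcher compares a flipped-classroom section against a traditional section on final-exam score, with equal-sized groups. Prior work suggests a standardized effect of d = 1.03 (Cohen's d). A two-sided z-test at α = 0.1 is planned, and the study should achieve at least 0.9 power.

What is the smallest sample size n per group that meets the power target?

For power 0.9 need Φ(δ − z_{0.05}) = 0.9, so δ = z_{0.05} + z_{0.10} = 1.645 + 1.282 = 2.926.
(For δ > 0 the lower-tail rejection region contributes negligibly to power, so the one-term inversion is standard.)
δ = d·√(n/2) ⇒ n = 2(δ/d)² = 2 × (2.926 / 1.03)² = 16.14.
Round up to the next whole unit.

n = 17 per group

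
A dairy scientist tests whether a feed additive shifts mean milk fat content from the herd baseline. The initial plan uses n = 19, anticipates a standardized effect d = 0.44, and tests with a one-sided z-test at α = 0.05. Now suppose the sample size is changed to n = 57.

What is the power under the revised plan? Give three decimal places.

With n = 57: δ = d·√n = 0.44 × √57 = 3.3219. Critical value z_{0.05} = 1.645.
Revised power = Φ(δ − 1.645) = Φ(1.677) = 0.9532.

Power ≈ 0.953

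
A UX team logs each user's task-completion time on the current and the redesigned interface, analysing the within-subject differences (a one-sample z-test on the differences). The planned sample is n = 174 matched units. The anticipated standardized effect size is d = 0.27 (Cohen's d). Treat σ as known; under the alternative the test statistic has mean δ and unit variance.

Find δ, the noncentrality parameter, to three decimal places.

δ ≈ 3.562

The noncentrality parameter scales effect size by the design's sample-size factor: δ = d·√n = 0.27 × √174 = 3.5615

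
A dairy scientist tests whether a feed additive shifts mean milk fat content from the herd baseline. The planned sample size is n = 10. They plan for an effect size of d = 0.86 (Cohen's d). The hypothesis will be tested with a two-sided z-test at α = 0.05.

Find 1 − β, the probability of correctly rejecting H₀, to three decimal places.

Noncentrality parameter: λ = d·√n = 0.86 × √10 = 2.7196
Critical value for a two-sided test at α = 0.05: z_{α/2} = 1.960.
Power = Φ(λ − 1.960) + Φ(−λ − 1.960) = Φ(0.760) + Φ(-4.680) = 0.7763 + 0.0000 = 0.7763.

Power ≈ 0.776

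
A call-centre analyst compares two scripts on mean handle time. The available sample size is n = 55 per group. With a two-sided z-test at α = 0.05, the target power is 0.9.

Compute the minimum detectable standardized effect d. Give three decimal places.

d ≈ 0.618

Need Φ(δ − 1.960) = 0.9, so δ = 1.960 + 1.282 = 3.242.
(Lower-tail contribution to power is negligible for δ > 0.)
δ = d·√(n/2) ⇒ d = δ/√(n/2) = 3.242/√(55/2) = 0.6181.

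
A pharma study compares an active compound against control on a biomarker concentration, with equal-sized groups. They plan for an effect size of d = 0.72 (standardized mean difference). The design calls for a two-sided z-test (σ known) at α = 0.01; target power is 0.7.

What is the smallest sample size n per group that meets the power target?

n = 38 per group

Set Φ(δ − 2.576) = 0.7; then δ − 2.576 = Φ⁻¹(0.7) = 0.524, giving δ = 3.100.
(The Φ(−δ − z_{α/2}) term is vanishingly small for δ > 0 and is dropped in the standard sample-size formula.)
δ = d·√(n/2) ⇒ n = 2(δ/d)² = 2 × (3.100 / 0.72)² = 37.08.
Rounding up, n = 38 per group.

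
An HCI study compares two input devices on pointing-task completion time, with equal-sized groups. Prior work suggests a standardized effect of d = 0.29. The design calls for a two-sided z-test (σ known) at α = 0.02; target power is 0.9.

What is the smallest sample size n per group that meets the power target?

n = 310 per group

Set Φ(δ − 2.326) = 0.9; then δ − 2.326 = Φ⁻¹(0.9) = 1.282, giving δ = 3.608.
(The Φ(−δ − z_{α/2}) term is vanishingly small for δ > 0 and is dropped in the standard sample-size formula.)
δ = d·√(n/2) ⇒ n = 2(δ/d)² = 2 × (3.608 / 0.29)² = 309.56.
Round up to the next whole unit.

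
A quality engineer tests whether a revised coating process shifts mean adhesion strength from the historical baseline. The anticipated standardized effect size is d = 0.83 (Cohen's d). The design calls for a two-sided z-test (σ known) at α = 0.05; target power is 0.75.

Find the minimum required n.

n = 11

For power 0.75 need Φ(δ − z_{0.025}) = 0.75, so δ = z_{0.025} + z_{0.25} = 1.960 + 0.674 = 2.634.
(The Φ(−δ − z_{α/2}) term is vanishingly small for δ > 0 and is dropped in the standard sample-size formula.)
δ = d·√n ⇒ n = (δ/d)² = (2.634 / 0.83)² = 10.07.
Round up to the next whole unit.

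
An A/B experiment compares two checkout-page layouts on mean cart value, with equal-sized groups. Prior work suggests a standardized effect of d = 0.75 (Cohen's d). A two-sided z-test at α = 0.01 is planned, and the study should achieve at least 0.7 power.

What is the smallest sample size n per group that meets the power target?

n = 35 per group

Set Φ(δ − 2.576) = 0.7; then δ − 2.576 = Φ⁻¹(0.7) = 0.524, giving δ = 3.100.
(The Φ(−δ − z_{α/2}) term is vanishingly small for δ > 0 and is dropped in the standard sample-size formula.)
δ = d·√(n/2) ⇒ n = 2(δ/d)² = 2 × (3.100 / 0.75)² = 34.17.
Rounding up, n = 35 per group.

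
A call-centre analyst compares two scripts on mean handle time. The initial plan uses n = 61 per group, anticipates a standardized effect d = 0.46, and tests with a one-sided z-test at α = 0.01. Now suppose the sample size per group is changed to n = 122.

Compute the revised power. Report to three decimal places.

With n = 122 per group: δ = d·√(n/2) = 0.46 × √(122/2) = 3.5927. Critical value z_{0.01} = 2.326.
Revised power = P(Z > 2.326 − δ) = Φ(1.266) = 0.8973.

Power ≈ 0.897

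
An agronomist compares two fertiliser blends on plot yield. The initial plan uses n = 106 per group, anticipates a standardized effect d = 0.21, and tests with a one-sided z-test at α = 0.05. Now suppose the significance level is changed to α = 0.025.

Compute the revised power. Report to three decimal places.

Power ≈ 0.333

δ = d·√(n/2) = 0.21 × √(106/2) = 1.5288 (unchanged). New critical value: z_{0.025} = 1.960.
Revised power = P(Z > 1.960 − δ) = Φ(-0.431) = 0.3332.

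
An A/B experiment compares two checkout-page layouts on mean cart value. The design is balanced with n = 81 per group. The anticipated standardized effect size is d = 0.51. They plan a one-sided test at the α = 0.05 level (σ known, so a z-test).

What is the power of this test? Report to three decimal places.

Noncentrality parameter: δ = d·√(n/2) = 0.51 × √(81/2) = 3.2456
One-sided α = 0.05 → critical value z_{0.05} = 1.645.
Power = Φ(δ − 1.645) = Φ(1.601) = 0.9453.

Power ≈ 0.945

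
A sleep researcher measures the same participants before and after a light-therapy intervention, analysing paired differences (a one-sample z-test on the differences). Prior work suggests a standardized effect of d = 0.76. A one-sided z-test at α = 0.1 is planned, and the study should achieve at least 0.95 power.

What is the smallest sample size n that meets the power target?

n = 15

Set Φ(δ − 1.282) = 0.95; then δ − 1.282 = Φ⁻¹(0.95) = 1.645, giving δ = 2.926.
δ = d·√n ⇒ n = (δ/d)² = (2.926 / 0.76)² = 14.83.
Round up to the next whole unit.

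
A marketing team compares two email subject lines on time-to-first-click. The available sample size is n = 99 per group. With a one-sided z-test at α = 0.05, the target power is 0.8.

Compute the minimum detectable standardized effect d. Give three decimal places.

d ≈ 0.353

Required noncentrality: δ = z_{0.05} + z_{0.20} = 1.645 + 0.842 = 2.486.
δ = d·√(n/2) ⇒ d = δ/√(n/2) = 2.486/√(99/2) = 0.3534.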